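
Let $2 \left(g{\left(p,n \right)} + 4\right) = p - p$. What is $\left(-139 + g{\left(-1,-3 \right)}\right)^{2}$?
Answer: $20449$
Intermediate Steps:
$g{\left(p,n \right)} = -4$ ($g{\left(p,n \right)} = -4 + \frac{p - p}{2} = -4 + \frac{1}{2} \cdot 0 = -4 + 0 = -4$)
$\left(-139 + g{\left(-1,-3 \right)}\right)^{2} = \left(-139 - 4\right)^{2} = \left(-143\right)^{2} = 20449$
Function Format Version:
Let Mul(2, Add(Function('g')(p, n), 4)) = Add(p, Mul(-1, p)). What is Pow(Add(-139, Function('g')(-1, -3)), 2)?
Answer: 20449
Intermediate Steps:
Function('g')(p, n) = -4 (Function('g')(p, n) = Add(-4, Mul(Rational(1, 2), Add(p, Mul(-1, p)))) = Add(-4, Mul(Rational(1, 2), 0)) = Add(-4, 0) = -4)
Pow(Add(-139, Function('g')(-1, -3)), 2) = Pow(Add(-139, -4), 2) = Pow(-143, 2) = 20449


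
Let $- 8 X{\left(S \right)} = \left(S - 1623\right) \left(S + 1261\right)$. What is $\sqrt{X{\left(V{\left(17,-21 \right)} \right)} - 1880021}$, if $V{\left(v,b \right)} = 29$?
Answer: $\frac{i \sqrt{6491954}}{2} \approx 1274.0 i$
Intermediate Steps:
$X{\left(S \right)} = - \frac{\left(-1623 + S\right) \left(1261 + S\right)}{8}$ ($X{\left(S \right)} = - \frac{\left(S - 1623\right) \left(S + 1261\right)}{8} = - \frac{\left(-1623 + S\right) \left(1261 + S\right)}{8}$)
$\sqrt{X{\left(V{\left(17,-21 \right)} \right)} - 1880021} = \sqrt{\left(\frac{2046603}{8} - \frac{29^{2}}{8} + \frac{181}{4} \cdot 29\right) - 1880021} = \sqrt{\left(\frac{2046603}{8} - \frac{841}{8} + \frac{5249}{4}\right) - 1880021} = \sqrt{\frac{514065}{2} - 1880021} = \sqrt{- \frac{3245977}{2}} = \frac{i \sqrt{6491954}}{2}$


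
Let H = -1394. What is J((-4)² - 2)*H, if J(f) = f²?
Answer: -273224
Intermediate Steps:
J((-4)² - 2)*H = ((-4)² - 2)²*(-1394) = (16 - 2)²*(-1394) = 14²*(-1394) = 196*(-1394) = -273224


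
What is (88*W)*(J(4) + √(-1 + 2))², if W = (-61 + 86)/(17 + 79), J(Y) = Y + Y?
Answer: 7425/4 ≈ 1856.3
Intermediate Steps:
J(Y) = 2*Y
W = 25/96 ≈ 0.26042
(88*W)*(J(4) + √(-1 + 2))² = (88*(25/96))*(2*4 + √(-1 + 2))² = 275*(8 + √1)²/12 = 275*(8 + 1)²/12 = (275/12)*9² = (275/12)*81 = 7425/4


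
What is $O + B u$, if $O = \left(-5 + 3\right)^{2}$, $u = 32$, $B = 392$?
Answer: $12548$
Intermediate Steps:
$O = 4$ ($O = \left(-2\right)^{2} = 4$)
$O + B u = 4 + 392 \cdot 32 = 4 + 12544 = 12548$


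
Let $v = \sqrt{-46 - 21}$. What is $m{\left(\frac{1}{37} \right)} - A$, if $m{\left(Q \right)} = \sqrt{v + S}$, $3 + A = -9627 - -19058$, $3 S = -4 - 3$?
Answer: $-9428 + \frac{\sqrt{-21 + 9 i \sqrt{67}}}{3} \approx -9426.3 + 2.3286 i$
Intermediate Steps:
$v = i \sqrt{67}$ ($v = \sqrt{-67} = i \sqrt{67} \approx 8.1853 i$)
$S = - \frac{7}{3}$ ($S = \frac{-4 - 3}{3} = \frac{1}{3} \left(-7\right) = - \frac{7}{3} \approx -2.3333$)
$A = 9428$ ($A = -3 - -9431 = -3 + \left(-9627 + 19058\right) = -3 + 9431 = 9428$)
$m{\left(Q \right)} = \sqrt{- \frac{7}{3} + i \sqrt{67}}$ ($m{\left(Q \right)} = \sqrt{i \sqrt{67} - \frac{7}{3}} = \sqrt{- \frac{7}{3} + i \sqrt{67}}$)
$m{\left(\frac{1}{37} \right)} - A = \frac{\sqrt{-21 + 9 i \sqrt{67}}}{3} - 9428 = -9428 + \frac{\sqrt{-21 + 9 i \sqrt{67}}}{3}$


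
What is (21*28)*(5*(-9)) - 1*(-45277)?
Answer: 18817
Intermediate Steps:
(21*28)*(5*(-9)) - 1*(-45277) = 588*(-45) + 45277 = -26460 + 45277 = 18817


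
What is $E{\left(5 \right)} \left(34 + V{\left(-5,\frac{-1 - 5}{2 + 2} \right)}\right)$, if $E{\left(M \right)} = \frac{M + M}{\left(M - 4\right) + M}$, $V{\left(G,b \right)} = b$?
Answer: $\frac{325}{6} \approx 54.167$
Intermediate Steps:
$E{\left(M \right)} = \frac{2 M}{-4 + 2 M}$ ($E{\left(M \right)} = \frac{2 M}{\left(-4 + M\right) + M} = \frac{2 M}{-4 + 2 M}$)
$E{\left(5 \right)} \left(34 + V{\left(-5,\frac{-1 - 5}{2 + 2} \right)}\right) = \frac{5}{-2 + 5} \left(34 + \frac{-1 - 5}{2 + 2}\right) = \frac{5}{3} \left(34 - \frac{6}{4}\right) = 5 \cdot \frac{1}{3} \left(34 - \frac{3}{2}\right) = \frac{5 \left(34 - \frac{3}{2}\right)}{3} = \frac{5}{3} \cdot \frac{65}{2} = \frac{325}{6}$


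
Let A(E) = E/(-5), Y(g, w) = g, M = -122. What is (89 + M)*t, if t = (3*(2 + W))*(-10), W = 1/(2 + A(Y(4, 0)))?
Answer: 2805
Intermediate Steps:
A(E) = -E/5 (A(E) = E*(-1/5) = -E/5)
W = 5/6 (W = 1/(2 - 1/5*4) = 1/(2 - 4/5) = 1/(6/5) = 5/6 ≈ 0.83333)
t = -85 (t = (3*(2 + 5/6))*(-10) = (3*(17/6))*(-10) = (17/2)*(-10) = -85)
(89 + M)*t = (89 - 122)*(-85) = -33*(-85) = 2805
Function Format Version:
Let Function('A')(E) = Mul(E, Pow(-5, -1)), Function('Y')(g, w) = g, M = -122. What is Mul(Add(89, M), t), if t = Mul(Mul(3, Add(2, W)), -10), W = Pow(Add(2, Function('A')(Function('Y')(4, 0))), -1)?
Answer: 2805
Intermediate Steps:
Function('A')(E) = Mul(Rational(-1, 5), E) (Function('A')(E) = Mul(E, Rational(-1, 5)) = Mul(Rational(-1, 5), E))
W = Rational(5, 6) (W = Pow(Add(2, Mul(Rational(-1, 5), 4)), -1) = Pow(Add(2, Rational(-4, 5)), -1) = Pow(Rational(6, 5), -1) = Rational(5, 6) ≈ 0.83333)
t = -85 (t = Mul(Mul(3, Add(2, Rational(5, 6))), -10) = Mul(Mul(3, Rational(17, 6)), -10) = Mul(Rational(17, 2), -10) = -85)
Mul(Add(89, M), t) = Mul(Add(89, -122), -85) = Mul(-33, -85) = 2805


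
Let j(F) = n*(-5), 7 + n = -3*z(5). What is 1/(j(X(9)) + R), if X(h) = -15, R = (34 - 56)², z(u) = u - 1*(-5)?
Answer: 1/669 ≈ 0.0014948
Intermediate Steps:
z(u) = 5 + u (z(u) = u + 5 = 5 + u)
R = 484 (R = (-22)² = 484)
n = -37 (n = -7 - 3*(5 + 5) = -7 - 3*10 = -7 - 30 = -37)
j(F) = 185 (j(F) = -37*(-5) = 185)
1/(j(X(9)) + R) = 1/(185 + 484) = 1/669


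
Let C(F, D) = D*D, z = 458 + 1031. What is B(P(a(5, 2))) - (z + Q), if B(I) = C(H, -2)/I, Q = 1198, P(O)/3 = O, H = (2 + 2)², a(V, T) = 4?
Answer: -8060/3 ≈ -2686.7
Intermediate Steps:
z = 1489
H = 16 (H = 4² = 16)
P(O) = 3*O
C(F, D) = D²
B(I) = 4/I (B(I) = (-2)²/I = 4/I)
B(P(a(5, 2))) - (z + Q) = 4/((3*4)) - (1489 + 1198) = 4/12 - 1*2687 = 4*(1/12) - 2687 = ⅓ - 2687 = -8060/3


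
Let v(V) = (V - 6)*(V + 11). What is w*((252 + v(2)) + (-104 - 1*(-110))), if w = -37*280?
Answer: -2134160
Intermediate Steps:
v(V) = (-6 + V)*(11 + V)
w = -10360
w*((252 + v(2)) + (-104 - 1*(-110))) = -10360*((252 + (-66 + 2² + 5*2)) + (-104 - 1*(-110))) = -10360*((252 + (-66 + 4 + 10)) + (-104 + 110)) = -10360*((252 - 52) + 6) = -10360*(200 + 6) = -10360*206 = -2134160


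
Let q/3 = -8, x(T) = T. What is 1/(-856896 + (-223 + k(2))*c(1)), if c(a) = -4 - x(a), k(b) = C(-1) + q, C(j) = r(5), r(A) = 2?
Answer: -1/855671 ≈ -1.1687e-6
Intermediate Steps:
C(j) = 2
q = -24 (q = 3*(-8) = -24)
k(b) = -22 (k(b) = 2 - 24 = -22)
c(a) = -4 - a
1/(-856896 + (-223 + k(2))*c(1)) = 1/(-856896 + (-223 - 22)*(-4 - 1*1)) = 1/(-856896 - 245*(-4 - 1)) = 1/(-856896 - 245*(-5)) = 1/(-856896 + 1225) = 1/(-855671) = -1/855671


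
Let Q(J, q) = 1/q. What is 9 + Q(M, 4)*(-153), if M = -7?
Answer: -117/4 ≈ -29.250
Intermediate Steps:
9 + Q(M, 4)*(-153) = 9 - 153/4 = -117/4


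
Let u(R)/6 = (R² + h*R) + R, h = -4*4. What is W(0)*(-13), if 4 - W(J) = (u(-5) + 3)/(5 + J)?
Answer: 7579/5 ≈ 1515.8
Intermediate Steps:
h = -16
u(R) = -90*R + 6*R² (u(R) = 6*((R² - 16*R) + R) = 6*(R² - 15*R) = -90*R + 6*R²)
W(J) = 4 - 603/(5 + J) (W(J) = 4 - (6*(-5)*(-15 - 5) + 3)/(5 + J) = 4 - (6*(-5)*(-20) + 3)/(5 + J) = 4 - (600 + 3)/(5 + J) = 4 - 603/(5 + J))
W(0)*(-13) = ((-583 + 4*0)/(5 + 0))*(-13) = ((-583 + 0)/5)*(-13) = ((⅕)*(-583))*(-13) = -583/5*(-13) = 7579/5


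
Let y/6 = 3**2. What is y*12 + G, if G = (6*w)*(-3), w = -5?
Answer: 738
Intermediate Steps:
G = 90 (G = (6*(-5))*(-3) = -30*(-3) = 90)
y = 54 (y = 6*3**2 = 6*9 = 54)
y*12 + G = 54*12 + 90 = 648 + 90 = 738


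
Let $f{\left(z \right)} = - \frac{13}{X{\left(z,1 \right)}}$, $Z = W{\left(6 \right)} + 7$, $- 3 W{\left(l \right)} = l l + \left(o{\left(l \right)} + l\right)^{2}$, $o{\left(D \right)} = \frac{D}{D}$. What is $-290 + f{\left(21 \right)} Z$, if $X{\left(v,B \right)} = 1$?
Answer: $- \frac{38}{3} \approx -12.667$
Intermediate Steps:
$o{\left(D \right)} = 1$
$W{\left(l \right)} = - \frac{l^{2}}{3} - \frac{\left(1 + l\right)^{2}}{3}$ ($W{\left(l \right)} = - \frac{l l + \left(1 + l\right)^{2}}{3} = - \frac{l^{2} + \left(1 + l\right)^{2}}{3} = - \frac{l^{2}}{3} - \frac{\left(1 + l\right)^{2}}{3}$)
$Z = - \frac{64}{3}$ ($Z = \left(- \frac{6^{2}}{3} - \frac{\left(1 + 6\right)^{2}}{3}\right) + 7 = \left(\left(- \frac{1}{3}\right) 36 - \frac{7^{2}}{3}\right) + 7 = \left(-12 - \frac{49}{3}\right) + 7 = - \frac{85}{3} + 7 = - \frac{64}{3} \approx -21.333$)
$f{\left(z \right)} = -13$ ($f{\left(z \right)} = - \frac{13}{1} = \left(-13\right) 1 = -13$)
$-290 + f{\left(21 \right)} Z = -290 - - \frac{832}{3} = -290 + \frac{832}{3} = - \frac{38}{3}$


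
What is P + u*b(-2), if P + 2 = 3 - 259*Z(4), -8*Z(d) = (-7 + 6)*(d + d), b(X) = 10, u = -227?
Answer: -2528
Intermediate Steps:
Z(d) = d/4 (Z(d) = -(-7 + 6)*(d + d)/8 = -(-1)*2*d/8 = -(-1)*d/4 = d/4)
P = -258 (P = -2 + (3 - 259*4/4) = -2 + (3 - 259*1) = -2 + (3 - 259) = -2 - 256 = -258)
P + u*b(-2) = -258 - 227*10 = -258 - 2270 = -2528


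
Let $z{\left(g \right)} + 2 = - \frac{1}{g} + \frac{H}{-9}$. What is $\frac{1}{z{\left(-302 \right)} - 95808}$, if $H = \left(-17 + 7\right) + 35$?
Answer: $- \frac{2718}{260419121} \approx -1.0437 \cdot 10^{-5}$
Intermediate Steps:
$H = 25$ ($H = -10 + 35 = 25$)
$z{\left(g \right)} = - \frac{43}{9} - \frac{1}{g}$ ($z{\left(g \right)} = -2 + \left(- \frac{1}{g} + \frac{25}{-9}\right) = -2 + \left(- \frac{1}{g} + 25 \left(- \frac{1}{9}\right)\right) = -2 - \left(\frac{25}{9} + \frac{1}{g}\right) = - \frac{43}{9} - \frac{1}{g}$)
$\frac{1}{z{\left(-302 \right)} - 95808} = \frac{1}{\left(- \frac{43}{9} - \frac{1}{-302}\right) - 95808} = \frac{1}{\left(- \frac{43}{9} - - \frac{1}{302}\right) - 95808} = \frac{1}{\left(- \frac{43}{9} + \frac{1}{302}\right) - 95808} = \frac{1}{- \frac{12977}{2718} - 95808} = \frac{1}{- \frac{260419121}{2718}} = - \frac{2718}{260419121}$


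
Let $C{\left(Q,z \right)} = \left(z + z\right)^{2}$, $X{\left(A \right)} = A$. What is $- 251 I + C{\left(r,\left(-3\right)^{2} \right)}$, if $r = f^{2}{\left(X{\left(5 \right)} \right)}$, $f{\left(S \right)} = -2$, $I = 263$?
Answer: $-65689$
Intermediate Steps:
$r = 4$ ($r = \left(-2\right)^{2} = 4$)
$C{\left(Q,z \right)} = 4 z^{2}$ ($C{\left(Q,z \right)} = \left(2 z\right)^{2} = 4 z^{2}$)
$- 251 I + C{\left(r,\left(-3\right)^{2} \right)} = \left(-251\right) 263 + 4 \left(\left(-3\right)^{2}\right)^{2} = -66013 + 4 \cdot 9^{2} = -66013 + 4 \cdot 81 = -66013 + 324 = -65689$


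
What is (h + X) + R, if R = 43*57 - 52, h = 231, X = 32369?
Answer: 34999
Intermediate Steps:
R = 2399 (R = 2451 - 52 = 2399)
(h + X) + R = (231 + 32369) + 2399 = 32600 + 2399 = 34999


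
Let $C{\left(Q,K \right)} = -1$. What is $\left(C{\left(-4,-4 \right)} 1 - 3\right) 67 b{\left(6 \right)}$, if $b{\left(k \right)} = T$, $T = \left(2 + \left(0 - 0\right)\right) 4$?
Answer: $-2144$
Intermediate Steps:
$T = 8$ ($T = \left(2 + \left(0 + 0\right)\right) 4 = \left(2 + 0\right) 4 = 2 \cdot 4 = 8$)
$b{\left(k \right)} = 8$
$\left(C{\left(-4,-4 \right)} 1 - 3\right) 67 b{\left(6 \right)} = \left(\left(-1\right) 1 - 3\right) 67 \cdot 8 = \left(-1 - 3\right) 67 \cdot 8 = \left(-4\right) 67 \cdot 8 = \left(-268\right) 8 = -2144$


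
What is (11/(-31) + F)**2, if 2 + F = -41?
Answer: 1806336/961 ≈ 1879.6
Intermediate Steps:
F = -43 (F = -2 - 41 = -43)
(11/(-31) + F)**2 = (11/(-31) - 43)**2 = (11*(-1/31) - 43)**2 = (-11/31 - 43)**2 = (-1344/31)**2 = 1806336/961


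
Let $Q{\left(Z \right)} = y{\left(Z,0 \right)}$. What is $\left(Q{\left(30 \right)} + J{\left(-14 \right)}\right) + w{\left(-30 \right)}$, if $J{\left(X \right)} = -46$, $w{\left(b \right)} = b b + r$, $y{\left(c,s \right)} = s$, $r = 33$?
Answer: $887$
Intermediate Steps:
$Q{\left(Z \right)} = 0$
$w{\left(b \right)} = 33 + b^{2}$ ($w{\left(b \right)} = b b + 33 = b^{2} + 33 = 33 + b^{2}$)
$\left(Q{\left(30 \right)} + J{\left(-14 \right)}\right) + w{\left(-30 \right)} = \left(0 - 46\right) + \left(33 + \left(-30\right)^{2}\right) = -46 + \left(33 + 900\right) = -46 + 933 = 887$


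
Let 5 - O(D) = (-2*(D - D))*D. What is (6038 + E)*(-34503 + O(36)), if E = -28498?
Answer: 774825080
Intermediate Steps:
O(D) = 5 (O(D) = 5 - (-2*(D - D))*D = 5 - (-2*0)*D = 5 - 0*D = 5 - 1*0 = 5 + 0 = 5)
(6038 + E)*(-34503 + O(36)) = (6038 - 28498)*(-34503 + 5) = -22460*(-34498) = 774825080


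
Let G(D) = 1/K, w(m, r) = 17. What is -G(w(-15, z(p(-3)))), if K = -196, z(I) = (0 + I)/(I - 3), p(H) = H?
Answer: 1/196 ≈ 0.0051020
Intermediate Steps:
z(I) = I/(-3 + I)
G(D) = -1/196 (G(D) = 1/(-196) = -1/196)
-G(w(-15, z(p(-3)))) = -1*(-1/196) = 1/196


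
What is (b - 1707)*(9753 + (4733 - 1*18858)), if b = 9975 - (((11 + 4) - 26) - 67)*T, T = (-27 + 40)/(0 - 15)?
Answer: -179260744/5 ≈ -3.5852e+7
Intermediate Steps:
T = -13/15 (T = 13/(-15) = 13*(-1/15) = -13/15 ≈ -0.86667)
b = 49537/5 (b = 9975 - (((11 + 4) - 26) - 67)*(-13)/15 = 9975 - ((15 - 26) - 67)*(-13)/15 = 9975 - (-11 - 67)*(-13)/15 = 9975 - (-78)*(-13)/15 = 9975 - 1*338/5 = 9975 - 338/5 = 49537/5 ≈ 9907.4)
(b - 1707)*(9753 + (4733 - 1*18858)) = (49537/5 - 1707)*(9753 + (4733 - 1*18858)) = 41002*(9753 + (4733 - 18858))/5 = 41002*(9753 - 14125)/5 = (41002/5)*(-4372) = -179260744/5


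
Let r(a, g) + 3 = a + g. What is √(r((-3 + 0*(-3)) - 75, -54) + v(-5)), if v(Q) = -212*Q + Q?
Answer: 2*√230 ≈ 30.332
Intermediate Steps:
r(a, g) = -3 + a + g (r(a, g) = -3 + (a + g) = -3 + a + g)
v(Q) = -211*Q
√(r((-3 + 0*(-3)) - 75, -54) + v(-5)) = √((-3 + ((-3 + 0*(-3)) - 75) - 54) - 211*(-5)) = √((-3 + ((-3 + 0) - 75) - 54) + 1055) = √((-3 + (-3 - 75) - 54) + 1055) = √((-3 - 78 - 54) + 1055) = √(-135 + 1055) = √920 = 2*√230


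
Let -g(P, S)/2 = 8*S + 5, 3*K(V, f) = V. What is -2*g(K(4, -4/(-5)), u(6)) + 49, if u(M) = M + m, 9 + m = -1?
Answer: -59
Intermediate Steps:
m = -10 (m = -9 - 1 = -10)
K(V, f) = V/3
u(M) = -10 + M (u(M) = M - 10 = -10 + M)
g(P, S) = -10 - 16*S (g(P, S) = -2*(8*S + 5) = -2*(5 + 8*S) = -10 - 16*S)
-2*g(K(4, -4/(-5)), u(6)) + 49 = -2*(-10 - 16*(-10 + 6)) + 49 = -2*(-10 - 16*(-4)) + 49 = -2*(-10 + 64) + 49 = -2*54 + 49 = -108 + 49 = -59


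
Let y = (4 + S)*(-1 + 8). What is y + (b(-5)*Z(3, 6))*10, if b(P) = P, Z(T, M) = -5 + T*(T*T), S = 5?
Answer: -1037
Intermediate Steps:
Z(T, M) = -5 + T**3 (Z(T, M) = -5 + T*T**2 = -5 + T**3)
y = 63 (y = (4 + 5)*(-1 + 8) = 9*7 = 63)
y + (b(-5)*Z(3, 6))*10 = 63 - 5*(-5 + 3**3)*10 = 63 - 5*(-5 + 27)*10 = 63 - 5*22*10 = 63 - 110*10 = 63 - 1100 = -1037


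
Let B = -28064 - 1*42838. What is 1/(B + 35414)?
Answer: -1/35488 ≈ -2.8179e-5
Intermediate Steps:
B = -70902 (B = -28064 - 42838 = -70902)
1/(B + 35414) = 1/(-70902 + 35414) = 1/(-35488) = -1/35488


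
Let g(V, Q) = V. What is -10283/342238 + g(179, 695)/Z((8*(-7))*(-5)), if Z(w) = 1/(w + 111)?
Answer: 1842529623/26326 ≈ 69989.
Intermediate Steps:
Z(w) = 1/(111 + w)
-10283/342238 + g(179, 695)/Z((8*(-7))*(-5)) = -10283/342238 + 179/(1/(111 + (8*(-7))*(-5))) = -10283*1/342238 + 179/(1/(111 - 56*(-5))) = -791/26326 + 179/(1/(111 + 280)) = -791/26326 + 179/(1/391) = -791/26326 + 179*391 = -791/26326 + 69989 = 1842529623/26326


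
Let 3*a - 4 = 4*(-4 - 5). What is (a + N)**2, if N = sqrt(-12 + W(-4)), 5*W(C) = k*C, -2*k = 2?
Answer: 4616/45 - 128*I*sqrt(70)/15 ≈ 102.58 - 71.395*I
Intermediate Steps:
k = -1 (k = -1/2*2 = -1)
W(C) = -C/5 (W(C) = (-C)/5 = -C/5)
N = 2*I*sqrt(70)/5 (N = sqrt(-12 - 1/5*(-4)) = sqrt(-12 + 4/5) = sqrt(-56/5) = 2*I*sqrt(70)/5 ≈ 3.3466*I)
a = -32/3 (a = 4/3 + (4*(-4 - 5))/3 = 4/3 + (4*(-9))/3 = 4/3 + (1/3)*(-36) = 4/3 - 12 = -32/3 ≈ -10.667)
(a + N)**2 = (-32/3 + 2*I*sqrt(70)/5)**2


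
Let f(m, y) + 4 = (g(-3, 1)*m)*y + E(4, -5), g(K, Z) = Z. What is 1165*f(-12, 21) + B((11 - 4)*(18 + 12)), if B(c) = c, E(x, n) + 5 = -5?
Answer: -309680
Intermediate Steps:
E(x, n) = -10 (E(x, n) = -5 - 5 = -10)
f(m, y) = -14 + m*y (f(m, y) = -4 + ((1*m)*y - 10) = -4 + (m*y - 10) = -4 + (-10 + m*y) = -14 + m*y)
1165*f(-12, 21) + B((11 - 4)*(18 + 12)) = 1165*(-14 - 12*21) + (11 - 4)*(18 + 12) = 1165*(-14 - 252) + 7*30 = 1165*(-266) + 210 = -309890 + 210 = -309680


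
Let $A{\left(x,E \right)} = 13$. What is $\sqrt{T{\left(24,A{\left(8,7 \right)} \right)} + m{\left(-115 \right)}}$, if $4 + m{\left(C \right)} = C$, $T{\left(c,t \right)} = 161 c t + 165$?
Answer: $\sqrt{50278} \approx 224.23$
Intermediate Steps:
$T{\left(c,t \right)} = 165 + 161 c t$ ($T{\left(c,t \right)} = 161 c t + 165 = 165 + 161 c t$)
$m{\left(C \right)} = -4 + C$
$\sqrt{T{\left(24,A{\left(8,7 \right)} \right)} + m{\left(-115 \right)}} = \sqrt{\left(165 + 161 \cdot 24 \cdot 13\right) - 119} = \sqrt{\left(165 + 50232\right) - 119} = \sqrt{50397 - 119} = \sqrt{50278}$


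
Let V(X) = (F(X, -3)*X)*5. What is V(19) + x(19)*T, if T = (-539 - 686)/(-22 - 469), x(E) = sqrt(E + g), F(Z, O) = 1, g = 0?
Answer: 95 + 1225*sqrt(19)/491 ≈ 105.88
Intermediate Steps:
x(E) = sqrt(E) (x(E) = sqrt(E + 0) = sqrt(E))
V(X) = 5*X (V(X) = (1*X)*5 = X*5 = 5*X)
T = 1225/491 (T = -1225/(-491) = -1225*(-1/491) = 1225/491 ≈ 2.4949)
V(19) + x(19)*T = 5*19 + sqrt(19)*(1225/491) = 95 + 1225*sqrt(19)/491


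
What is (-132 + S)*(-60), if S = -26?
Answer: 9480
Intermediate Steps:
(-132 + S)*(-60) = (-132 - 26)*(-60) = -158*(-60) = 9480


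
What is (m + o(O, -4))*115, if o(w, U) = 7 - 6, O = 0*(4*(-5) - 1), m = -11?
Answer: -1150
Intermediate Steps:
O = 0 (O = 0*(-20 - 1) = 0*(-21) = 0)
o(w, U) = 1
(m + o(O, -4))*115 = (-11 + 1)*115 = -10*115 = -1150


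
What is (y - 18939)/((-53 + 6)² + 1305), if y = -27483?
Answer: -23211/1757 ≈ -13.211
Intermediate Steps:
(y - 18939)/((-53 + 6)² + 1305) = (-27483 - 18939)/((-53 + 6)² + 1305) = -46422/((-47)² + 1305) = -46422/(2209 + 1305) = -46422/3514 = -46422*1/3514 = -23211/1757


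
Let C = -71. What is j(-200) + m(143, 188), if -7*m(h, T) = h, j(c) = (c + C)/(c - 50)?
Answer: -33853/1750 ≈ -19.345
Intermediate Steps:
j(c) = (-71 + c)/(-50 + c) (j(c) = (c - 71)/(c - 50) = (-71 + c)/(-50 + c))
m(h, T) = -h/7
j(-200) + m(143, 188) = (-71 - 200)/(-50 - 200) - 1/7*143 = -271/(-250) - 143/7 = -1/250*(-271) - 143/7 = 271/250 - 143/7 = -33853/1750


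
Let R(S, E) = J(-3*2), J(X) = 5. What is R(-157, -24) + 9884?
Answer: 9889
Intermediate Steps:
R(S, E) = 5
R(-157, -24) + 9884 = 5 + 9884 = 9889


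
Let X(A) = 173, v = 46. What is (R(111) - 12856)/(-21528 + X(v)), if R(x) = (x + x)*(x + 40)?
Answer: -20666/21355 ≈ -0.96774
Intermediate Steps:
R(x) = 2*x*(40 + x) (R(x) = (2*x)*(40 + x) = 2*x*(40 + x))
(R(111) - 12856)/(-21528 + X(v)) = (2*111*(40 + 111) - 12856)/(-21528 + 173) = (2*111*151 - 12856)/(-21355) = (33522 - 12856)*(-1/21355) = 20666*(-1/21355) = -20666/21355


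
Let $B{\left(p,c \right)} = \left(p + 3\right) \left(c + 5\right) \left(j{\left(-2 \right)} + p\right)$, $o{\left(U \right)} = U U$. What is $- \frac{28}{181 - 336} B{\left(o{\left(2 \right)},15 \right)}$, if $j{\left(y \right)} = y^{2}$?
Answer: $\frac{6272}{31} \approx 202.32$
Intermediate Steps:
$o{\left(U \right)} = U^{2}$
$B{\left(p,c \right)} = \left(3 + p\right) \left(4 + p\right) \left(5 + c\right)$ ($B{\left(p,c \right)} = \left(p + 3\right) \left(c + 5\right) \left(\left(-2\right)^{2} + p\right) = \left(3 + p\right) \left(5 + c\right) \left(4 + p\right) = \left(3 + p\right) \left(4 + p\right) \left(5 + c\right)$)
$- \frac{28}{181 - 336} B{\left(o{\left(2 \right)},15 \right)} = - \frac{28}{181 - 336} \left(60 + 5 \left(2^{2}\right)^{2} + 12 \cdot 15 + 35 \cdot 2^{2} + 15 \left(2^{2}\right)^{2} + 7 \cdot 15 \cdot 2^{2}\right) = - \frac{28}{-155} \left(60 + 5 \cdot 4^{2} + 180 + 35 \cdot 4 + 15 \cdot 4^{2} + 7 \cdot 15 \cdot 4\right) = \left(-28\right) \left(- \frac{1}{155}\right) \left(60 + 5 \cdot 16 + 180 + 140 + 15 \cdot 16 + 420\right) = \frac{28 \left(60 + 80 + 180 + 140 + 240 + 420\right)}{155} = \frac{28}{155} \cdot 1120 = \frac{6272}{31}$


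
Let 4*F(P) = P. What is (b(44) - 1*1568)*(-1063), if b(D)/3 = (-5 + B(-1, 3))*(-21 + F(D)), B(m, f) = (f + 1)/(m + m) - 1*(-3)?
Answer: 1539224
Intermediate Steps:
F(P) = P/4
B(m, f) = 3 + (1 + f)/(2*m) (B(m, f) = (1 + f)/((2*m)) + 3 = (1 + f)*(1/(2*m)) + 3 = (1 + f)/(2*m) + 3 = 3 + (1 + f)/(2*m))
b(D) = 252 - 3*D (b(D) = 3*((-5 + (½)*(1 + 3 + 6*(-1))/(-1))*(-21 + D/4)) = 3*((-5 + (½)*(-1)*(1 + 3 - 6))*(-21 + D/4)) = 3*((-5 + (½)*(-1)*(-2))*(-21 + D/4)) = 3*((-5 + 1)*(-21 + D/4)) = 3*(-4*(-21 + D/4)) = 3*(84 - D) = 252 - 3*D)
(b(44) - 1*1568)*(-1063) = ((252 - 3*44) - 1*1568)*(-1063) = ((252 - 132) - 1568)*(-1063) = (120 - 1568)*(-1063) = -1448*(-1063) = 1539224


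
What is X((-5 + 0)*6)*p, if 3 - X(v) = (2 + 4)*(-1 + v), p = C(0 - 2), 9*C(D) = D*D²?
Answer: -168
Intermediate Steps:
C(D) = D³/9 (C(D) = (D*D²)/9 = D³/9)
p = -8/9 (p = (0 - 2)³/9 = (⅑)*(-2)³ = (⅑)*(-8) = -8/9 ≈ -0.88889)
X(v) = 9 - 6*v (X(v) = 3 - (2 + 4)*(-1 + v) = 3 - 6*(-1 + v) = 3 - (-6 + 6*v) = 3 + (6 - 6*v) = 9 - 6*v)
X((-5 + 0)*6)*p = (9 - 6*(-5 + 0)*6)*(-8/9) = (9 - (-30)*6)*(-8/9) = (9 - 6*(-30))*(-8/9) = (9 + 180)*(-8/9) = 189*(-8/9) = -168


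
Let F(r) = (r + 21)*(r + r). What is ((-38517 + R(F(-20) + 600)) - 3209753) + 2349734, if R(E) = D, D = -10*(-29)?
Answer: -898246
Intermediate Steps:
D = 290
F(r) = 2*r*(21 + r) (F(r) = (21 + r)*(2*r) = 2*r*(21 + r))
R(E) = 290
((-38517 + R(F(-20) + 600)) - 3209753) + 2349734 = ((-38517 + 290) - 3209753) + 2349734 = (-38227 - 3209753) + 2349734 = -3247980 + 2349734 = -898246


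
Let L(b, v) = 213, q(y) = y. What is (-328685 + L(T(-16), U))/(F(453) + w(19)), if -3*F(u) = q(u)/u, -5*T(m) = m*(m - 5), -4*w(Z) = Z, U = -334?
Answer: 3941664/61 ≈ 64617.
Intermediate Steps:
w(Z) = -Z/4
T(m) = -m*(-5 + m)/5 (T(m) = -m*(m - 5)/5 = -m*(-5 + m)/5)
F(u) = -⅓ (F(u) = -u/(3*u) = -⅓*1 = -⅓)
(-328685 + L(T(-16), U))/(F(453) + w(19)) = (-328685 + 213)/(-⅓ - ¼*19) = -328472/(-⅓ - 19/4) = -328472/(-61/12) = -328472*(-12/61) = 3941664/61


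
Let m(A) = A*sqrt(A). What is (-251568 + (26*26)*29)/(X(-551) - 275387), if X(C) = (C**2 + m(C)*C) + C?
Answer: -1604205033/12697100192330 + 17606125591*I*sqrt(551)/12697100192330 ≈ -0.00012634 + 0.032549*I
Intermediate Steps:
m(A) = A**(3/2)
X(C) = C + C**2 + C**(5/2) (X(C) = (C**2 + C**(3/2)*C) + C = (C**2 + C**(5/2)) + C = C + C**2 + C**(5/2))
(-251568 + (26*26)*29)/(X(-551) - 275387) = (-251568 + (26*26)*29)/(-551*(1 - 551 + (-551)**(3/2)) - 275387) = (-251568 + 676*29)/(-551*(1 - 551 - 551*I*sqrt(551)) - 275387) = (-251568 + 19604)/(-551*(-550 - 551*I*sqrt(551)) - 275387) = -231964/((303050 + 303601*I*sqrt(551)) - 275387) = -231964/(27663 + 303601*I*sqrt(551))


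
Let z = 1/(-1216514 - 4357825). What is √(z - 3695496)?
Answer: I*√1417667785429641755/619371 ≈ 1922.4*I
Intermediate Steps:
z = -1/5574339 (z = 1/(-5574339) = -1/5574339 ≈ -1.7939e-7)
√(z - 3695496) = √(-1/5574339 - 3695496) = √(-20599947477145/5574339) = I*√1417667785429641755/619371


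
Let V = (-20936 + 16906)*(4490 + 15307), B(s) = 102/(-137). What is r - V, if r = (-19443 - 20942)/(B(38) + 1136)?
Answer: 2481694985911/31106 ≈ 7.9782e+7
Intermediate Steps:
B(s) = -102/137 (B(s) = 102*(-1/137) = -102/137)
r = -1106549/31106 (r = (-19443 - 20942)/(-102/137 + 1136) = -40385/155530/137 = -40385*137/155530 = -1106549/31106 ≈ -35.573)
V = -79781910 (V = -4030*19797 = -79781910)
r - V = -1106549/31106 - 1*(-79781910) = -1106549/31106 + 79781910 = 2481694985911/31106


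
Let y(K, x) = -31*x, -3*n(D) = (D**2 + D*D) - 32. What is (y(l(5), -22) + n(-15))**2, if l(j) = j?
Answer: 2650384/9 ≈ 2.9449e+5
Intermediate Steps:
n(D) = 32/3 - 2*D**2/3 (n(D) = -((D**2 + D*D) - 32)/3 = -((D**2 + D**2) - 32)/3 = -(2*D**2 - 32)/3 = -(-32 + 2*D**2)/3 = 32/3 - 2*D**2/3)
(y(l(5), -22) + n(-15))**2 = (-31*(-22) + (32/3 - 2/3*(-15)**2))**2 = (682 + (32/3 - 2/3*225))**2 = (682 + (32/3 - 150))**2 = (682 - 418/3)**2 = (1628/3)**2 = 2650384/9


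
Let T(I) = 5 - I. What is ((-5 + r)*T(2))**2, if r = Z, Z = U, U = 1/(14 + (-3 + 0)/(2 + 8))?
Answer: 4100625/18769 ≈ 218.48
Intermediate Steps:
U = 10/137 (U = 1/(14 - 3/10) = 1/(137/10) = 10/137 ≈ 0.072993)
Z = 10/137 ≈ 0.072993
r = 10/137 ≈ 0.072993
((-5 + r)*T(2))**2 = ((-5 + 10/137)*(5 - 1*2))**2 = (-675*(5 - 2)/137)**2 = (-675/137*3)**2 = (-2025/137)**2 = 4100625/18769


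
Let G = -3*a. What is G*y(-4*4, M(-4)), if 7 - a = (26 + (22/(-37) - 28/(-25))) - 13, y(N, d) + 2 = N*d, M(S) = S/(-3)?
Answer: -84504/185 ≈ -456.78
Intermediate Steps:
M(S) = -S/3 (M(S) = S*(-⅓) = -S/3)
y(N, d) = -2 + N*d
a = -6036/925 (a = 7 - ((26 + (22/(-37) - 28/(-25))) - 13) = 7 - ((26 + (22*(-1/37) - 28*(-1/25))) - 13) = 7 - ((26 + (-22/37 + 28/25)) - 13) = 7 - ((26 + 486/925) - 13) = 7 - (24536/925 - 13) = 7 - 1*12511/925 = 7 - 12511/925 = -6036/925 ≈ -6.5254)
G = 18108/925 (G = -3*(-6036/925) = 18108/925 ≈ 19.576)
G*y(-4*4, M(-4)) = 18108*(-2 + (-4*4)*(-⅓*(-4)))/925 = 18108*(-2 - 16*4/3)/925 = 18108*(-2 - 64/3)/925 = (18108/925)*(-70/3) = -84504/185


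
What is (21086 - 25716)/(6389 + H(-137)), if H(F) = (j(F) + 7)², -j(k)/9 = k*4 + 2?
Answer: -463/2422263 ≈ -0.00019114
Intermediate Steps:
j(k) = -18 - 36*k (j(k) = -9*(k*4 + 2) = -9*(4*k + 2) = -9*(2 + 4*k) = -18 - 36*k)
H(F) = (-11 - 36*F)² (H(F) = ((-18 - 36*F) + 7)² = (-11 - 36*F)²)
(21086 - 25716)/(6389 + H(-137)) = (21086 - 25716)/(6389 + (11 + 36*(-137))²) = -4630/(6389 + (11 - 4932)²) = -4630/(6389 + (-4921)²) = -4630/(6389 + 24216241) = -4630/24222630 = -4630*1/24222630 = -463/2422263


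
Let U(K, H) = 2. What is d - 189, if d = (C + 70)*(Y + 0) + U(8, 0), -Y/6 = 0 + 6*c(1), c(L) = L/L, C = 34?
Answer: -3931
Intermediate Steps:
c(L) = 1
Y = -36 (Y = -6*(0 + 6*1) = -6*(0 + 6) = -6*6 = -36)
d = -3742 (d = (34 + 70)*(-36 + 0) + 2 = 104*(-36) + 2 = -3744 + 2 = -3742)
d - 189 = -3742 - 189 = -3931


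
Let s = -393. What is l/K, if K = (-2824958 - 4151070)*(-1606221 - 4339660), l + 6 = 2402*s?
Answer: -235998/10369658085167 ≈ -2.2759e-8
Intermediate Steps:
l = -943992 (l = -6 + 2402*(-393) = -6 - 943986 = -943992)
K = 41478632340668 (K = -6976028*(-5945881) = 41478632340668)
l/K = -943992/41478632340668 = -943992*1/41478632340668 = -235998/10369658085167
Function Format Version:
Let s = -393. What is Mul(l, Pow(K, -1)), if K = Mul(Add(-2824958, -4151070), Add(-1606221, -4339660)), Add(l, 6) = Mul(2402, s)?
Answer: Rational(-235998, 10369658085167) ≈ -2.2759e-8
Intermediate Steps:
l = -943992 (l = Add(-6, Mul(2402, -393)) = Add(-6, -943986) = -943992)
K = 41478632340668 (K = Mul(-6976028, -5945881) = 41478632340668)
Mul(l, Pow(K, -1)) = Mul(-943992, Pow(41478632340668, -1)) = Mul(-943992, Rational(1, 41478632340668)) = Rational(-235998, 10369658085167)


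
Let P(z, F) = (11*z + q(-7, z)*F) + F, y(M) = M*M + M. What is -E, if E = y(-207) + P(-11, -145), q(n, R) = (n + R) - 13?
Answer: -46871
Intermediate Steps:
q(n, R) = -13 + R + n (q(n, R) = (R + n) - 13 = -13 + R + n)
y(M) = M + M**2 (y(M) = M**2 + M = M + M**2)
P(z, F) = F + 11*z + F*(-20 + z) (P(z, F) = (11*z + (-13 + z - 7)*F) + F = (11*z + (-20 + z)*F) + F = (11*z + F*(-20 + z)) + F = F + 11*z + F*(-20 + z))
E = 46871 (E = -207*(1 - 207) + (-145 + 11*(-11) - 145*(-20 - 11)) = -207*(-206) + (-145 - 121 - 145*(-31)) = 42642 + (-145 - 121 + 4495) = 42642 + 4229 = 46871)
-E = -1*46871 = -46871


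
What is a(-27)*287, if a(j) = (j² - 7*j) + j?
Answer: 255717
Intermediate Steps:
a(j) = j² - 6*j
a(-27)*287 = -27*(-6 - 27)*287 = -27*(-33)*287 = 891*287 = 255717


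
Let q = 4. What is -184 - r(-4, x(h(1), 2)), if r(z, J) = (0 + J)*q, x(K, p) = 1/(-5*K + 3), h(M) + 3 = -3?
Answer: -6076/33 ≈ -184.12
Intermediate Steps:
h(M) = -6 (h(M) = -3 - 3 = -6)
x(K, p) = 1/(3 - 5*K)
r(z, J) = 4*J (r(z, J) = (0 + J)*4 = J*4 = 4*J)
-184 - r(-4, x(h(1), 2)) = -184 - 4*(-1/(-3 + 5*(-6))) = -184 - 4*(-1/(-3 - 30)) = -184 - 4*(-1/(-33)) = -184 - 4*(-1*(-1/33)) = -184 - 4/33 = -6076/33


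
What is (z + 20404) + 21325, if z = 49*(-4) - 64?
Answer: 41469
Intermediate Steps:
z = -260 (z = -196 - 64 = -260)
(z + 20404) + 21325 = (-260 + 20404) + 21325 = 20144 + 21325 = 41469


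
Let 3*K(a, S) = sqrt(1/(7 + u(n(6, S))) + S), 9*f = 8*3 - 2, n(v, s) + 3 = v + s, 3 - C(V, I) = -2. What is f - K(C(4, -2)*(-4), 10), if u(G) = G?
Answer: 22/9 - sqrt(1005)/30 ≈ 1.3877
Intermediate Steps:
C(V, I) = 5 (C(V, I) = 3 - 1*(-2) = 3 + 2 = 5)
n(v, s) = -3 + s + v (n(v, s) = -3 + (v + s) = -3 + (s + v) = -3 + s + v)
f = 22/9 (f = (8*3 - 2)/9 = (24 - 2)/9 = (1/9)*22 = 22/9 ≈ 2.4444)
K(a, S) = sqrt(S + 1/(10 + S))/3 (K(a, S) = sqrt(1/(7 + (-3 + S + 6)) + S)/3 = sqrt(1/(7 + (3 + S)) + S)/3 = sqrt(1/(10 + S) + S)/3 = sqrt(S + 1/(10 + S))/3)
f - K(C(4, -2)*(-4), 10) = 22/9 - sqrt((1 + 10*(10 + 10))/(10 + 10))/3 = 22/9 - sqrt((1 + 10*20)/20)/3 = 22/9 - sqrt((1 + 200)/20)/3 = 22/9 - sqrt((1/20)*201)/3 = 22/9 - sqrt(201/20)/3 = 22/9 - sqrt(1005)/10/3 = 22/9 - sqrt(1005)/30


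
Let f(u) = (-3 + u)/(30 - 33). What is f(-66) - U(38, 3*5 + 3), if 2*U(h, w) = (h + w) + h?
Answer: -24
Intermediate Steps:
f(u) = 1 - u/3 (f(u) = (-3 + u)/(-3) = (-3 + u)*(-⅓) = 1 - u/3)
U(h, w) = h + w/2 (U(h, w) = ((h + w) + h)/2 = (w + 2*h)/2 = h + w/2)
f(-66) - U(38, 3*5 + 3) = (1 - ⅓*(-66)) - (38 + (3*5 + 3)/2) = (1 + 22) - (38 + (15 + 3)/2) = 23 - (38 + (½)*18) = 23 - (38 + 9) = 23 - 1*47 = 23 - 47 = -24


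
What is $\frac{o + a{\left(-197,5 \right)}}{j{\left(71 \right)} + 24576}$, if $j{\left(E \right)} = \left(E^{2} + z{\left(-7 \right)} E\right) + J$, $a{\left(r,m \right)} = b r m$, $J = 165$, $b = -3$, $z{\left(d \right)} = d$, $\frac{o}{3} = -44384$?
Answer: $- \frac{130197}{29285} \approx -4.4459$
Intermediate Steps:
$o = -133152$ ($o = 3 \left(-44384\right) = -133152$)
$a{\left(r,m \right)} = - 3 m r$ ($a{\left(r,m \right)} = - 3 r m = - 3 m r$)
$j{\left(E \right)} = 165 + E^{2} - 7 E$ ($j{\left(E \right)} = \left(E^{2} - 7 E\right) + 165 = 165 + E^{2} - 7 E$)
$\frac{o + a{\left(-197,5 \right)}}{j{\left(71 \right)} + 24576} = \frac{-133152 - 15 \left(-197\right)}{\left(165 + 71^{2} - 497\right) + 24576} = \frac{-133152 + 2955}{\left(165 + 5041 - 497\right) + 24576} = - \frac{130197}{4709 + 24576} = - \frac{130197}{29285}$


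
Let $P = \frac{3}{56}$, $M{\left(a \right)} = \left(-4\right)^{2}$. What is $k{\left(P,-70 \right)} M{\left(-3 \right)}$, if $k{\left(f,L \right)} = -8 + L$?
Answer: $-1248$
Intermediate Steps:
$M{\left(a \right)} = 16$
$P = \frac{3}{56}$ ($P = 3 \cdot \frac{1}{56} = \frac{3}{56} \approx 0.053571$)
$k{\left(P,-70 \right)} M{\left(-3 \right)} = \left(-8 - 70\right) 16 = \left(-78\right) 16 = -1248$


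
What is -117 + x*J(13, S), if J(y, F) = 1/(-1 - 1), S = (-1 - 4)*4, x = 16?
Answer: -125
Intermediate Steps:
S = -20 (S = -5*4 = -20)
J(y, F) = -½ (J(y, F) = 1/(-2) = -½)
-117 + x*J(13, S) = -117 + 16*(-½) = -117 - 8 = -125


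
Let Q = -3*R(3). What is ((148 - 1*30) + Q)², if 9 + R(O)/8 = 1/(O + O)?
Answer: 108900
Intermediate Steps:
R(O) = -72 + 4/O (R(O) = -72 + 8/(O + O) = -72 + 8/((2*O)) = -72 + 8*(1/(2*O)) = -72 + 4/O)
Q = 212 (Q = -3*(-72 + 4/3) = -3*(-212/3) = 212)
((148 - 1*30) + Q)² = ((148 - 1*30) + 212)² = ((148 - 30) + 212)² = (118 + 212)² = 330² = 108900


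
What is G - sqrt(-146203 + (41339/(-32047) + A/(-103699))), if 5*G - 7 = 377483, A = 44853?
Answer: 75498 - I*sqrt(1614675658425137176933983)/3323241853 ≈ 75498.0 - 382.37*I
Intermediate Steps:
G = 75498 (G = 7/5 + (1/5)*377483 = 7/5 + 377483/5 = 75498)
G - sqrt(-146203 + (41339/(-32047) + A/(-103699))) = 75498 - sqrt(-146203 + (41339/(-32047) + 44853/(-103699))) = 75498 - sqrt(-146203 + (41339*(-1/32047) + 44853*(-1/103699))) = 75498 - sqrt(-146203 + (-41339/32047 - 44853/103699)) = 75498 - sqrt(-146203 - 5724217052/3323241853) = 75498 - sqrt(-485873652851211/3323241853) = 75498 - I*sqrt(1614675658425137176933983)/3323241853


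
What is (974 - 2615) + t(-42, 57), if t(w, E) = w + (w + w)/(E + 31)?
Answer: -37047/22 ≈ -1684.0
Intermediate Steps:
t(w, E) = w + 2*w/(31 + E) (t(w, E) = w + (2*w)/(31 + E) = w + 2*w/(31 + E))
(974 - 2615) + t(-42, 57) = (974 - 2615) - 42*(33 + 57)/(31 + 57) = -1641 - 42*90/88 = -1641 - 42*1/88*90 = -1641 - 945/22 = -37047/22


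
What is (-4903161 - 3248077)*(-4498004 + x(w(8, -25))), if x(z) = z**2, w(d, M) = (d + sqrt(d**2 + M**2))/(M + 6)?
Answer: 13235806569669458/361 - 130419808*sqrt(689)/361 ≈ 3.6664e+13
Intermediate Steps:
w(d, M) = (d + sqrt(M**2 + d**2))/(6 + M)
(-4903161 - 3248077)*(-4498004 + x(w(8, -25))) = (-4903161 - 3248077)*(-4498004 + ((8 + sqrt((-25)**2 + 8**2))/(6 - 25))**2) = -8151238*(-4498004 + ((8 + sqrt(625 + 64))/(-19))**2) = -8151238*(-4498004 + (-(8 + sqrt(689))/19)**2) = -8151238*(-4498004 + (-8/19 - sqrt(689)/19)**2) = 36664301128952 - 8151238*(-8/19 - sqrt(689)/19)**2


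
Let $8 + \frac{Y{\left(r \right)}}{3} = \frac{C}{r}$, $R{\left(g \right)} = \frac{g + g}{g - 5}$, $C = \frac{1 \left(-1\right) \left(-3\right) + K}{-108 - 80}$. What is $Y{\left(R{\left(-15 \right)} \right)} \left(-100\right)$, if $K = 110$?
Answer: $\frac{118450}{47} \approx 2520.2$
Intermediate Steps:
$C = - \frac{113}{188}$ ($C = \frac{1 \left(-1\right) \left(-3\right) + 110}{-108 - 80} = \frac{\left(-1\right) \left(-3\right) + 110}{-188} = \left(3 + 110\right) \left(- \frac{1}{188}\right) = 113 \left(- \frac{1}{188}\right) = - \frac{113}{188} \approx -0.60106$)
$R{\left(g \right)} = \frac{2 g}{-5 + g}$
$Y{\left(r \right)} = -24 - \frac{339}{188 r}$ ($Y{\left(r \right)} = -24 + 3 \left(- \frac{113}{188 r}\right) = -24 - \frac{339}{188 r}$)
$Y{\left(R{\left(-15 \right)} \right)} \left(-100\right) = \left(-24 - \frac{339}{188 \cdot 2 \left(-15\right) \frac{1}{-5 - 15}}\right) \left(-100\right) = \left(-24 - \frac{339}{188 \cdot 2 \left(-15\right) \frac{1}{-20}}\right) \left(-100\right) = \left(-24 - \frac{339}{188 \cdot 2 \left(-15\right) \left(- \frac{1}{20}\right)}\right) \left(-100\right) = \left(-24 - \frac{339}{188 \cdot \frac{3}{2}}\right) \left(-100\right) = \left(-24 - \frac{113}{94}\right) \left(-100\right) = \left(- \frac{2369}{94}\right) \left(-100\right) = \frac{118450}{47}$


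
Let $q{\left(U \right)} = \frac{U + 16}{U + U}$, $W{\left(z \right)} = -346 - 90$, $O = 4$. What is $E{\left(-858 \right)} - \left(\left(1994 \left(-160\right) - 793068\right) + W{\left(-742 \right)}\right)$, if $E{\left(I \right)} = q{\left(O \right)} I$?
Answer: $1110399$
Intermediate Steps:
$W{\left(z \right)} = -436$ ($W{\left(z \right)} = -346 - 90 = -436$)
$q{\left(U \right)} = \frac{16 + U}{2 U}$
$E{\left(I \right)} = \frac{5 I}{2}$ ($E{\left(I \right)} = \frac{16 + 4}{2 \cdot 4} I = \frac{1}{2} \cdot \frac{1}{4} \cdot 20 I = \frac{5 I}{2}$)
$E{\left(-858 \right)} - \left(\left(1994 \left(-160\right) - 793068\right) + W{\left(-742 \right)}\right) = \frac{5}{2} \left(-858\right) - \left(\left(1994 \left(-160\right) - 793068\right) - 436\right) = -2145 - \left(\left(-319040 - 793068\right) - 436\right) = -2145 - \left(-1112108 - 436\right) = -2145 - -1112544 = -2145 + 1112544 = 1110399$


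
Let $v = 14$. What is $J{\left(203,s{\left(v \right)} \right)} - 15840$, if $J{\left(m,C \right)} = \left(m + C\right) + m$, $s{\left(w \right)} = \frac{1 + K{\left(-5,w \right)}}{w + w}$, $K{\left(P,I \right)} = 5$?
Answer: $- \frac{216073}{14} \approx -15434.0$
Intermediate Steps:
$s{\left(w \right)} = \frac{3}{w}$ ($s{\left(w \right)} = \frac{1 + 5}{w + w} = \frac{6}{2 w} = 6 \frac{1}{2 w} = \frac{3}{w}$)
$J{\left(m,C \right)} = C + 2 m$ ($J{\left(m,C \right)} = \left(C + m\right) + m = C + 2 m$)
$J{\left(203,s{\left(v \right)} \right)} - 15840 = \left(\frac{3}{14} + 2 \cdot 203\right) - 15840 = \left(3 \cdot \frac{1}{14} + 406\right) - 15840 = \left(\frac{3}{14} + 406\right) - 15840 = \frac{5687}{14} - 15840 = - \frac{216073}{14}$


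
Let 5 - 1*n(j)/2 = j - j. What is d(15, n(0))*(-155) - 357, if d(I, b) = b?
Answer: -1907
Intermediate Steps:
n(j) = 10 (n(j) = 10 - 2*(j - j) = 10 - 2*0 = 10 + 0 = 10)
d(15, n(0))*(-155) - 357 = 10*(-155) - 357 = -1550 - 357 = -1907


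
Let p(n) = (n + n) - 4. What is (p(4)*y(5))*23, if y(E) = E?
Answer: 460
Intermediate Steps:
p(n) = -4 + 2*n (p(n) = 2*n - 4 = -4 + 2*n)
(p(4)*y(5))*23 = ((-4 + 2*4)*5)*23 = ((-4 + 8)*5)*23 = (4*5)*23 = 20*23 = 460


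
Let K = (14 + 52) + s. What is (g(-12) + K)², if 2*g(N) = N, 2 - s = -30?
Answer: 8464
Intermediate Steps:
s = 32 (s = 2 - 1*(-30) = 2 + 30 = 32)
g(N) = N/2
K = 98 (K = (14 + 52) + 32 = 66 + 32 = 98)
(g(-12) + K)² = ((½)*(-12) + 98)² = (-6 + 98)² = 92² = 8464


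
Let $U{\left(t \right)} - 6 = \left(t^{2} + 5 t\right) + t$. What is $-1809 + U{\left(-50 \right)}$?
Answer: $397$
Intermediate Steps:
$U{\left(t \right)} = 6 + t^{2} + 6 t$ ($U{\left(t \right)} = 6 + \left(\left(t^{2} + 5 t\right) + t\right) = 6 + \left(t^{2} + 6 t\right) = 6 + t^{2} + 6 t$)
$-1809 + U{\left(-50 \right)} = -1809 + \left(6 + \left(-50\right)^{2} + 6 \left(-50\right)\right) = -1809 + \left(6 + 2500 - 300\right) = -1809 + 2206 = 397$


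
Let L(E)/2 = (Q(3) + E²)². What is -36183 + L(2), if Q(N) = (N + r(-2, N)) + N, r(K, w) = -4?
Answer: -36111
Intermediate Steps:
Q(N) = -4 + 2*N (Q(N) = (N - 4) + N = (-4 + N) + N = -4 + 2*N)
L(E) = 2*(2 + E²)² (L(E) = 2*((-4 + 2*3) + E²)² = 2*((-4 + 6) + E²)² = 2*(2 + E²)²)
-36183 + L(2) = -36183 + 2*(2 + 2²)² = -36183 + 2*(2 + 4)² = -36183 + 2*6² = -36183 + 2*36 = -36183 + 72 = -36111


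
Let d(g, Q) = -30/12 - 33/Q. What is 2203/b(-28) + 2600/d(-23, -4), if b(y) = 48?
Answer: 549869/1104 ≈ 498.07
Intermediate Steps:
d(g, Q) = -5/2 - 33/Q (d(g, Q) = -30*1/12 - 33/Q = -5/2 - 33/Q)
2203/b(-28) + 2600/d(-23, -4) = 2203/48 + 2600/(-5/2 - 33/(-4)) = 2203*(1/48) + 2600/(-5/2 - 33*(-¼)) = 2203/48 + 2600/(-5/2 + 33/4) = 2203/48 + 2600/(23/4) = 2203/48 + 2600*(4/23) = 2203/48 + 10400/23 = 549869/1104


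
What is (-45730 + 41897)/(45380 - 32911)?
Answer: -3833/12469 ≈ -0.30740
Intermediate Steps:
(-45730 + 41897)/(45380 - 32911) = -3833/12469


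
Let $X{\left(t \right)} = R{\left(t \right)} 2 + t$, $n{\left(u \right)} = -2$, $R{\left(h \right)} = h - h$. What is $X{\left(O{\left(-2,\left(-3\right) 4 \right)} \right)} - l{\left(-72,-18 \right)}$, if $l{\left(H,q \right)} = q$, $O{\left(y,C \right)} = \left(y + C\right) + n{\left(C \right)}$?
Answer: $2$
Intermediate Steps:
$R{\left(h \right)} = 0$
$O{\left(y,C \right)} = -2 + C + y$ ($O{\left(y,C \right)} = \left(y + C\right) - 2 = \left(C + y\right) - 2 = -2 + C + y$)
$X{\left(t \right)} = t$ ($X{\left(t \right)} = 0 \cdot 2 + t = 0 + t = t$)
$X{\left(O{\left(-2,\left(-3\right) 4 \right)} \right)} - l{\left(-72,-18 \right)} = \left(-2 - 12 - 2\right) - -18 = \left(-2 - 12 - 2\right) + 18 = -16 + 18 = 2$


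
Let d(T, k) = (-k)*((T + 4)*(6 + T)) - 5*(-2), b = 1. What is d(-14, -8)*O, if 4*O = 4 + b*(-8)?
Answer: -650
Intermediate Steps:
O = -1 (O = (4 + 1*(-8))/4 = (4 - 8)/4 = (¼)*(-4) = -1)
d(T, k) = 10 - k*(4 + T)*(6 + T) (d(T, k) = (-k)*((4 + T)*(6 + T)) + 10 = -k*(4 + T)*(6 + T) + 10 = 10 - k*(4 + T)*(6 + T))
d(-14, -8)*O = (10 - 24*(-8) - 1*(-8)*(-14)² - 10*(-14)*(-8))*(-1) = (10 + 192 - 1*(-8)*196 - 1120)*(-1) = (10 + 192 + 1568 - 1120)*(-1) = 650*(-1) = -650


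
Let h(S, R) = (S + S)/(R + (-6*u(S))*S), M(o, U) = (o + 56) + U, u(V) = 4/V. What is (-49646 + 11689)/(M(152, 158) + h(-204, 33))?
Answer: -113871/962 ≈ -118.37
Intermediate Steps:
M(o, U) = 56 + U + o (M(o, U) = (56 + o) + U = 56 + U + o)
h(S, R) = 2*S/(-24 + R) (h(S, R) = (S + S)/(R + (-24/S)*S) = (2*S)/(R + (-24/S)*S) = (2*S)/(R - 24) = (2*S)/(-24 + R) = 2*S/(-24 + R))
(-49646 + 11689)/(M(152, 158) + h(-204, 33)) = (-49646 + 11689)/((56 + 158 + 152) + 2*(-204)/(-24 + 33)) = -37957/(366 + 2*(-204)/9) = -37957/(366 + 2*(-204)*(⅑)) = -37957/(366 - 136/3) = -37957/962/3 = -37957*3/962 = -113871/962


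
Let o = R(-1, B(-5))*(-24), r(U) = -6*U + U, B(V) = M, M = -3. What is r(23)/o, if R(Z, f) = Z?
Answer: -115/24 ≈ -4.7917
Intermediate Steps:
B(V) = -3
r(U) = -5*U
o = 24 (o = -1*(-24) = 24)
r(23)/o = -5*23/24 = -115*1/24 = -115/24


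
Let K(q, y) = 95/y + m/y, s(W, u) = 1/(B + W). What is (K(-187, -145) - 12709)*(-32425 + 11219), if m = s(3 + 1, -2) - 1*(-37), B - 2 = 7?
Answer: 508057207492/1885 ≈ 2.6953e+8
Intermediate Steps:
B = 9 (B = 2 + 7 = 9)
s(W, u) = 1/(9 + W)
m = 482/13 (m = 1/(9 + (3 + 1)) - 1*(-37) = 1/(9 + 4) + 37 = 1/13 + 37 = 482/13 ≈ 37.077)
K(q, y) = 1717/(13*y) (K(q, y) = 95/y + 482/(13*y) = 1717/(13*y))
(K(-187, -145) - 12709)*(-32425 + 11219) = ((1717/13)/(-145) - 12709)*(-32425 + 11219) = ((1717/13)*(-1/145) - 12709)*(-21206) = (-1717/1885 - 12709)*(-21206) = -23958182/1885*(-21206) = 508057207492/1885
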